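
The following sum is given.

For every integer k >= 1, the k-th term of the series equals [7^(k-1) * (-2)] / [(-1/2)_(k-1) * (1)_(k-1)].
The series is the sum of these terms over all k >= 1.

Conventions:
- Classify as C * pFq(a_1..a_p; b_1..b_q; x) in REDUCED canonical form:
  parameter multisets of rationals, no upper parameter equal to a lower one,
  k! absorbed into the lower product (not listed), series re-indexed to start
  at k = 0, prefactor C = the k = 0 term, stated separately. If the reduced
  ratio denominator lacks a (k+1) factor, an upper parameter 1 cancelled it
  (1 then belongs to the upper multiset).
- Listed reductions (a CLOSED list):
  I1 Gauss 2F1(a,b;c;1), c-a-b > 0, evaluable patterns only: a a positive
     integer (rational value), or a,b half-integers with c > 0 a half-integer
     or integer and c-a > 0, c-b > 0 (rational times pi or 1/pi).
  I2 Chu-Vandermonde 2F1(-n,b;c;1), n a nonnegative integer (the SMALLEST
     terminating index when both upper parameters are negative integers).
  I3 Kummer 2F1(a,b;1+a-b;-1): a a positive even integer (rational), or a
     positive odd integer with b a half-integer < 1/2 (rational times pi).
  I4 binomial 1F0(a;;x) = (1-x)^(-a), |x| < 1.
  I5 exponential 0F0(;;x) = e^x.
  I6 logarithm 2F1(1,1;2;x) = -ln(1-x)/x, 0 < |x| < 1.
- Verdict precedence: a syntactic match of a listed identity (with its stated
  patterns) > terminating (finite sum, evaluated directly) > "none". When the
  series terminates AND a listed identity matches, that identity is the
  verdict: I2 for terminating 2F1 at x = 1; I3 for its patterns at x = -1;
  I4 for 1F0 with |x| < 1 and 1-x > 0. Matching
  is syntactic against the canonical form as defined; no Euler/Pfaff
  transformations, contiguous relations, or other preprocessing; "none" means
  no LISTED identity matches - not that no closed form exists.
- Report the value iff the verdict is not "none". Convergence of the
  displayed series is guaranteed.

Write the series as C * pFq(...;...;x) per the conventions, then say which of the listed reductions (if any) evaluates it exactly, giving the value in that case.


At argument 7: a 0F1 with upper {-}, lower {-1/2}, scaled by C = -2. Verdict: none - at argument 7 the multisets {-} ; {-1/2} match no listed identity.

Structural cue: t_0 being -2, (1)_k (C = -2, x = 7) is k! itself.
Step ratio: r(k) = 7 * 1 / [(k-1/2) (k+1)] - rational in k. x = 7; t_0 = -2; negate the roots.


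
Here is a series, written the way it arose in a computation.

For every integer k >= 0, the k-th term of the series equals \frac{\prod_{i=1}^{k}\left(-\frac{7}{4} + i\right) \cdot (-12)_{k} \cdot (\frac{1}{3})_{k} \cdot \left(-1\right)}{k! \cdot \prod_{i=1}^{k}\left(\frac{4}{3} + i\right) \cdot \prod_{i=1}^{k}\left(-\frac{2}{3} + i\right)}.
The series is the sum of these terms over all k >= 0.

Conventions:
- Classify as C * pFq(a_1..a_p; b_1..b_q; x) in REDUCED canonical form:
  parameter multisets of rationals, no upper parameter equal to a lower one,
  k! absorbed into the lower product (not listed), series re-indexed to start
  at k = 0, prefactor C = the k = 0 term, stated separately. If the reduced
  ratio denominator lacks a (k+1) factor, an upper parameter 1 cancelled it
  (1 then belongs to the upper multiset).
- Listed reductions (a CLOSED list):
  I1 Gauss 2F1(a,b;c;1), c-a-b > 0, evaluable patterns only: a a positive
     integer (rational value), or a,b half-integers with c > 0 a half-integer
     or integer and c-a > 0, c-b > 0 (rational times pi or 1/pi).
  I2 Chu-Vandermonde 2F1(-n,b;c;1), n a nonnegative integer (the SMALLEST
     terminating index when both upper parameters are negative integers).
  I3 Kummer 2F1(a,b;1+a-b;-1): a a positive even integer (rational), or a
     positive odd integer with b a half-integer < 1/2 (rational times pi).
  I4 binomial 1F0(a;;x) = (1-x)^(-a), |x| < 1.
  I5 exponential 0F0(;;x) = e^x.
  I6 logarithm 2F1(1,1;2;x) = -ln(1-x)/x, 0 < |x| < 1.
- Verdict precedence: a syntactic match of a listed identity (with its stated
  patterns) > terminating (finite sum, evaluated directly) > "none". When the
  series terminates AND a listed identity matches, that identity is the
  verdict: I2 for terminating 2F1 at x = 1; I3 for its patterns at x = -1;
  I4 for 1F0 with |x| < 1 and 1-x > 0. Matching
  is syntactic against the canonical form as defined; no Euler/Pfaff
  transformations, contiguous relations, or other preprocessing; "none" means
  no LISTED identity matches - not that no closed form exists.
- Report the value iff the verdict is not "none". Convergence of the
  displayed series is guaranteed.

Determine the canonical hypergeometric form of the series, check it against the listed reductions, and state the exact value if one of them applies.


With C = -1: the canonical form is 2F1(-12, -\frac{3}{4}; \frac{7}{3}; 1). Verdict: the Chu-Vandermonde identity I2 applies (terminating 2F1 at x = 1 with n = 12, b = -3/4, c = \frac{7}{3}). Sum: -\frac{214576746040657}{53257594470400}.

Key step: t_0 = -1 here, and the lower running product (C = -1, x = 1) is a rising factorial.
Ratio: r(k) = 1 * (k-12) (k-\frac{3}{4}) / [(k+\frac{7}{3}) (k+1)] - rational in k. x = 1; t_0 = -1; negate the roots.


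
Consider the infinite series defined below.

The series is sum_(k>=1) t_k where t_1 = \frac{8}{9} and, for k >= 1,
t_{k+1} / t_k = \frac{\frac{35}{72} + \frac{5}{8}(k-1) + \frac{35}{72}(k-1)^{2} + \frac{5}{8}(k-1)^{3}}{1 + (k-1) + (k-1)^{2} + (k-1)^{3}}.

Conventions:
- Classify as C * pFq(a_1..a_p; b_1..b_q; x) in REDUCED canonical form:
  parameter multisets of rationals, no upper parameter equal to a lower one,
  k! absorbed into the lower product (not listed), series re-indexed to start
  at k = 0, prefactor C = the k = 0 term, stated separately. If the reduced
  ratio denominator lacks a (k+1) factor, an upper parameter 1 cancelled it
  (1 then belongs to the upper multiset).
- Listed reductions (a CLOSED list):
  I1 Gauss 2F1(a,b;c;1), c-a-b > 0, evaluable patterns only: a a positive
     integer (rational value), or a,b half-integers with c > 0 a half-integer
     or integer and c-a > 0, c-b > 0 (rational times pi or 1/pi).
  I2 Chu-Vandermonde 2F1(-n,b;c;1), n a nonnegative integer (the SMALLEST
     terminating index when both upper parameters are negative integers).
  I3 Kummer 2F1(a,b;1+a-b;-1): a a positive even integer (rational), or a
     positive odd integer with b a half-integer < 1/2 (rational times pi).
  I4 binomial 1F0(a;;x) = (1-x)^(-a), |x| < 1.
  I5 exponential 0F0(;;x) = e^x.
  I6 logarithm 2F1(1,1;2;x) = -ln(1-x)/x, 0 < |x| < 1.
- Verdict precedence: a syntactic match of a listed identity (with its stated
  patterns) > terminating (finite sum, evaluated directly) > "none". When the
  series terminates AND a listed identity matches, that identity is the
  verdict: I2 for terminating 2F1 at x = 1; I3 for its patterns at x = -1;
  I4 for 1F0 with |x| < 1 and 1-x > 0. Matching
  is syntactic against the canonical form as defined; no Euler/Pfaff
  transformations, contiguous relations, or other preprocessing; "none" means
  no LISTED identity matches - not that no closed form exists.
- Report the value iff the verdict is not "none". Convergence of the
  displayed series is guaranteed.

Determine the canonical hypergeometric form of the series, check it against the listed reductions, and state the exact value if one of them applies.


Canonical form: C = \frac{8}{9} times 1F0 with upper {\frac{7}{9}}, lower {-}, x = \frac{5}{8}. Verdict: binomial (I4) applies (the 1F0 binomial series: exponent -7/9, x = \frac{5}{8}). Value: \frac{8}{9} \cdot \left(\frac{3}{8}\right)^{-\frac{7}{9}}.

The tell: x = \frac{5}{8} and the ratio is unreduced: k^2 + 1 divides both sides (prefactor 8/9).
Step ratio: r(k) = \frac{5}{8} * (k+\frac{7}{9}) / [(k+1)] - rational; roots negated = parameters, x = \frac{5}{8}, C = \frac{8}{9}.


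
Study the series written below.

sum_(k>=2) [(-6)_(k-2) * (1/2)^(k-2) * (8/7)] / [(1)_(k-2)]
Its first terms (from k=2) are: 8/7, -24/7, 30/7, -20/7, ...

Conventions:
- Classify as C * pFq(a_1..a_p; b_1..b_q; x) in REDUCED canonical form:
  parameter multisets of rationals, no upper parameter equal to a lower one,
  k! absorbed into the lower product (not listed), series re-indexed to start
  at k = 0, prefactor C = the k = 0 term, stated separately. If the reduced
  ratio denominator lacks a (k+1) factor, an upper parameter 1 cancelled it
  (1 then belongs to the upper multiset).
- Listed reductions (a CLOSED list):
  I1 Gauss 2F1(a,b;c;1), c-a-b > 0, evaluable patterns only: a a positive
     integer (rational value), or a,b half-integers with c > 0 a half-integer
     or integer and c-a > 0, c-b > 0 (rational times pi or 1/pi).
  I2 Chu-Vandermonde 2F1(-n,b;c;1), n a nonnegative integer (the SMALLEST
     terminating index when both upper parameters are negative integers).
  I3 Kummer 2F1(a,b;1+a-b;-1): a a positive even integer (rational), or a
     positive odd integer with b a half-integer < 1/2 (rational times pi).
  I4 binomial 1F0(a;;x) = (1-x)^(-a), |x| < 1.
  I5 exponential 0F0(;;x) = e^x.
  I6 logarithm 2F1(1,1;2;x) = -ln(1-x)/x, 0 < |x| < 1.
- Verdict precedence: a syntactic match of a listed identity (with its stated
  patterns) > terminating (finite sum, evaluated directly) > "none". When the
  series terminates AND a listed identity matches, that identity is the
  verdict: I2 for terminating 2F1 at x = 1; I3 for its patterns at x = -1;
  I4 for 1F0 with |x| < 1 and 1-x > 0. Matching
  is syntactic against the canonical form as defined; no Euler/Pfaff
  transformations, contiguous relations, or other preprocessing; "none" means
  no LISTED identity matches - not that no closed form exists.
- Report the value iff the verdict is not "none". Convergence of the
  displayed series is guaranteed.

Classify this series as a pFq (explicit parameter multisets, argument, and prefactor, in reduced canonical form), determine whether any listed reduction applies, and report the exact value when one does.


Key step: with t_0 = 8/7, (1)_k (C = 8/7, x = 1/2) is k! itself.
Ratio: r(k) = (1/2) * (k-6) / [(k+1)] - rational in k. x = (1/2); t_0 = 8/7; negate the roots.

Classification (C = 8/7): 1F0 with upper {-6}, lower {-}, argument x = 1/2. Verdict (x = 1/2): the binomial series (I4) applies (the 1F0 binomial series: exponent 6, x = 1/2). Hence: 1/56.


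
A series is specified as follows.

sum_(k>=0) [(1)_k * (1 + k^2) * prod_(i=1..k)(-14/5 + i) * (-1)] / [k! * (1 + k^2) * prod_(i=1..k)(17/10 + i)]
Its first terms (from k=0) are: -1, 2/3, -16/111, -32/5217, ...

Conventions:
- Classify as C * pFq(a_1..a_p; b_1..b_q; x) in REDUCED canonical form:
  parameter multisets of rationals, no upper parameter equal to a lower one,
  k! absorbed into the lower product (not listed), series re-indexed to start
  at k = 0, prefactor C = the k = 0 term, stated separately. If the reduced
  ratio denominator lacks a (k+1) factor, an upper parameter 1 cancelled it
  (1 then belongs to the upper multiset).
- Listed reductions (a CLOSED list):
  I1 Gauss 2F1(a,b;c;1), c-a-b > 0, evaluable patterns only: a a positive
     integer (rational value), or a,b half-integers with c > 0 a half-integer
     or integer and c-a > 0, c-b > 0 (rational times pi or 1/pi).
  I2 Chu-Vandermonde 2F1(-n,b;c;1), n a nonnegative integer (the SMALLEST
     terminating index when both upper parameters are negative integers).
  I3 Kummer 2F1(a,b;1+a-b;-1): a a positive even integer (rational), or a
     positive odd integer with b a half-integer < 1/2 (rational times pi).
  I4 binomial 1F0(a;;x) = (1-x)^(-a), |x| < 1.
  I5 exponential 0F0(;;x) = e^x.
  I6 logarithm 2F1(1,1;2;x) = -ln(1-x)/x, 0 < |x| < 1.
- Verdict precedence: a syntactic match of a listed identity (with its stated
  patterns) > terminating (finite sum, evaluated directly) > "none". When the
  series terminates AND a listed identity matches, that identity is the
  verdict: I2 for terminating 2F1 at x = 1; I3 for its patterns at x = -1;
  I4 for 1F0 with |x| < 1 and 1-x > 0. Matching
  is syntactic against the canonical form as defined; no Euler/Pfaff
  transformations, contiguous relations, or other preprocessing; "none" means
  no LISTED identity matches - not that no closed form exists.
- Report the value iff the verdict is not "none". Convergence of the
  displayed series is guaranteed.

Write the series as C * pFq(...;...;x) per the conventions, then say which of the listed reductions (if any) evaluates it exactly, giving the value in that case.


Structural cue: t_0 = -1 here, and the running product (prefactor -1) telescopes to a rising factorial.
Term ratio: r(k) = 1 * (k-9/5) (k+1) / [(k+27/10) (k+1)] - rational in k, leading ratio 1; with t_0 = -1, classification follows.

Classification (C = -1): 2F1 with upper {-9/5, 1}, lower {27/10}, argument x = 1. Verdict (x = 1): Gauss's theorem (I1) applies (x = 1: the Gamma ratio telescopes since c-a-b = 7/2 > 0 and a = 1 in Z>0). Hence: -17/35.


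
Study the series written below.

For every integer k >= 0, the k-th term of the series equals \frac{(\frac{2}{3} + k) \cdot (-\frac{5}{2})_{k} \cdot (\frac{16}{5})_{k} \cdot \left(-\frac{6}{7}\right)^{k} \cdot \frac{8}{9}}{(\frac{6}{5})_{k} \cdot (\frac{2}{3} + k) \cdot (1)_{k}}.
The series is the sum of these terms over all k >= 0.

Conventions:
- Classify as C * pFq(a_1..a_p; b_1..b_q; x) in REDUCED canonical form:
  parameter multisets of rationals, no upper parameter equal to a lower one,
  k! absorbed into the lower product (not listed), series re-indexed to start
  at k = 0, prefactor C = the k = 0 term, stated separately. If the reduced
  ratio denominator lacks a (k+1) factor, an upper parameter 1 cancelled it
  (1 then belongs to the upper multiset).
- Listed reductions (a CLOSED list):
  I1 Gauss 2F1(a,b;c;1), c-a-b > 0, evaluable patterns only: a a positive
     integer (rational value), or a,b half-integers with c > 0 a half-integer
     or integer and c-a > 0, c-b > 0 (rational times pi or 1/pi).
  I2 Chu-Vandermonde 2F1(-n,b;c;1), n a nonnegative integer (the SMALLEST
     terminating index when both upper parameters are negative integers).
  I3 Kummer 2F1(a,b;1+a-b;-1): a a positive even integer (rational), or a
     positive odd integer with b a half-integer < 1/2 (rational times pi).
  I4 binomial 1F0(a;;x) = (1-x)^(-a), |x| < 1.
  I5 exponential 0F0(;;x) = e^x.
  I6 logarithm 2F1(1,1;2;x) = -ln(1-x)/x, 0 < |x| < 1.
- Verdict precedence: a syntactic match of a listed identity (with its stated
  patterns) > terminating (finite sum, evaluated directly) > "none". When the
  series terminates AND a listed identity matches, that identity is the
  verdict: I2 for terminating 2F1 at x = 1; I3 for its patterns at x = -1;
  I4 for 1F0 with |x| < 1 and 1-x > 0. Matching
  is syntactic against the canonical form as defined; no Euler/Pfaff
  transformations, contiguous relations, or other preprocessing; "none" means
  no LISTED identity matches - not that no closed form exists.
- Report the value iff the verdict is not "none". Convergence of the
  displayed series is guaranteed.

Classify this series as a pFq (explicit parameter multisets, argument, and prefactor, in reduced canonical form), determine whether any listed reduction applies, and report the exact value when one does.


x = -\frac{6}{7} here; the reduced form reads 2F1, upper {-\frac{5}{2}, \frac{16}{5}}, lower {\frac{6}{5}}, C = \frac{8}{9}. Verdict: none - at argument -\frac{6}{7} the multisets {-\frac{5}{2}, \frac{16}{5}} ; {\frac{6}{5}} match no listed identity.

Key step: t_0 = \frac{8}{9} here, and striking the common factor k + 2/3 reduces the term (C = 8/9).
Consecutive-term ratio: r(k) = -\frac{6}{7} * (k-\frac{5}{2}) (k+\frac{16}{5}) / [(k+\frac{6}{5}) (k+1)] - rational in k, leading ratio -\frac{6}{7}; with t_0 = \frac{8}{9}, classification follows.


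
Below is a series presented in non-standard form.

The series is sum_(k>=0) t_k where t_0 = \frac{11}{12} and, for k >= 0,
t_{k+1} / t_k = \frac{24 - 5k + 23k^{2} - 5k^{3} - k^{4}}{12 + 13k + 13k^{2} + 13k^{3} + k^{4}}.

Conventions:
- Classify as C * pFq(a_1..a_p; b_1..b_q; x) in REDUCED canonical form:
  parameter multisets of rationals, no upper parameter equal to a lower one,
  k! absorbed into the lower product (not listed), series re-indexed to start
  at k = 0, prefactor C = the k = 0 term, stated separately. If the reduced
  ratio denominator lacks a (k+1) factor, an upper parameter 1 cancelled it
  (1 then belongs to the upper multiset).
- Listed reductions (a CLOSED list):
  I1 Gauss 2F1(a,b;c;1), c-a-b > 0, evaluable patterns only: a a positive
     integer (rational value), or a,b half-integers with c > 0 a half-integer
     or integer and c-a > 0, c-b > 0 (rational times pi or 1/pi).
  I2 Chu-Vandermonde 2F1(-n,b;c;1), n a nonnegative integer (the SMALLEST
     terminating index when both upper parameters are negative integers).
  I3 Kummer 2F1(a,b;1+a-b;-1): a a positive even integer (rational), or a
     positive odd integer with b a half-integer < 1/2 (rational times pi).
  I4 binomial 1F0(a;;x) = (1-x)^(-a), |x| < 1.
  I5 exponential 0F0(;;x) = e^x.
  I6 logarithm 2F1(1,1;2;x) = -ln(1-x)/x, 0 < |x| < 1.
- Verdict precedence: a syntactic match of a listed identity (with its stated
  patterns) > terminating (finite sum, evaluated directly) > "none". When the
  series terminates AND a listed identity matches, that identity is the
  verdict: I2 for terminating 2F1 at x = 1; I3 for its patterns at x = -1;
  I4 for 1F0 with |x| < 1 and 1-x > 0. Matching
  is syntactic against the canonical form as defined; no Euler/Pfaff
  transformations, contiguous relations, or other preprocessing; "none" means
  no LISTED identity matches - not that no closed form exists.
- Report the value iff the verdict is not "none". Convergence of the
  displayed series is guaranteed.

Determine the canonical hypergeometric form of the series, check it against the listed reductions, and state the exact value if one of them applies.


x = -1 here; the reduced form reads 2F1, upper {-3, 8}, lower {12}, C = \frac{11}{12}. Verdict (x = -1): Kummer's theorem (I3) applies (x = -1; c = 12 equals 1+a-b for upper {-3, 8}: listed pattern). Exact value: \frac{121}{28}.

First insight: with t_0 = \frac{11}{12}, roots of the ratio polynomials (prefactor 11/12) are the negated parameters.
Adjacent-term ratio: r(k) = -1 * (k-3) (k+8) / [(k+12) (k+1)] - rational in k. x = -1; t_0 = \frac{11}{12}; negate the roots.


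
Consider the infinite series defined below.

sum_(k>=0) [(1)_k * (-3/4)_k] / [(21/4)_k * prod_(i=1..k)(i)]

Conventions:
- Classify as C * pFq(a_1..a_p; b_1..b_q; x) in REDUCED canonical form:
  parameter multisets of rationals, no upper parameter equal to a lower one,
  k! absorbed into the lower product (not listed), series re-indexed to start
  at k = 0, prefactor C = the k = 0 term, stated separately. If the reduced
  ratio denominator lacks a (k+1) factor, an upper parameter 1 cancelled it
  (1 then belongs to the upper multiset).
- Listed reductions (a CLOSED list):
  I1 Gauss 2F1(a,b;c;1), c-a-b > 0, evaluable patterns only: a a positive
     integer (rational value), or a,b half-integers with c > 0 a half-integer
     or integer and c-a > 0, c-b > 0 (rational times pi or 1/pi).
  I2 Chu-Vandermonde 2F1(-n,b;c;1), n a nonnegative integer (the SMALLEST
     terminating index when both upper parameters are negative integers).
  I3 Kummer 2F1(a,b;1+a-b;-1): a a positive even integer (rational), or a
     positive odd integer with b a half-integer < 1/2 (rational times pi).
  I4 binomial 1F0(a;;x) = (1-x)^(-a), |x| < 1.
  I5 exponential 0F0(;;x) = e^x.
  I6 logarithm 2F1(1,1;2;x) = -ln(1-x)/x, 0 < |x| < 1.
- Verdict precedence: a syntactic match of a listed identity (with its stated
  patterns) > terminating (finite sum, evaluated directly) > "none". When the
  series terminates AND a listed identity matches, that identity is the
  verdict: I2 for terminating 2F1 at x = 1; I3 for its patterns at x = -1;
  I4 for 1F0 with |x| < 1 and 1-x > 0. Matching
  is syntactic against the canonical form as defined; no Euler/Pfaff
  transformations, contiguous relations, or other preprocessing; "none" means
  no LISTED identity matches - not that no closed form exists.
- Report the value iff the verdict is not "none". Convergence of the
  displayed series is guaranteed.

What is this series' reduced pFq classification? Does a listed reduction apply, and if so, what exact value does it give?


The series (x = 1) is 2F1: upper {-3/4, 1}, lower {21/4}, prefactor 1. Verdict (x = 1): the Gauss summation I1 applies (x = 1: the Gamma ratio telescopes since c-a-b = 5 > 0 and a = 1 in Z>0). Its exact value is 17/20.

First insight: t_0 = 1 here, and the product of the first k integers (prefactor 1) is k!.
Step ratio: r(k) = 1 * (k-3/4) (k+1) / [(k+21/4) (k+1)] - rational; roots negated = parameters, x = 1, C = 1.


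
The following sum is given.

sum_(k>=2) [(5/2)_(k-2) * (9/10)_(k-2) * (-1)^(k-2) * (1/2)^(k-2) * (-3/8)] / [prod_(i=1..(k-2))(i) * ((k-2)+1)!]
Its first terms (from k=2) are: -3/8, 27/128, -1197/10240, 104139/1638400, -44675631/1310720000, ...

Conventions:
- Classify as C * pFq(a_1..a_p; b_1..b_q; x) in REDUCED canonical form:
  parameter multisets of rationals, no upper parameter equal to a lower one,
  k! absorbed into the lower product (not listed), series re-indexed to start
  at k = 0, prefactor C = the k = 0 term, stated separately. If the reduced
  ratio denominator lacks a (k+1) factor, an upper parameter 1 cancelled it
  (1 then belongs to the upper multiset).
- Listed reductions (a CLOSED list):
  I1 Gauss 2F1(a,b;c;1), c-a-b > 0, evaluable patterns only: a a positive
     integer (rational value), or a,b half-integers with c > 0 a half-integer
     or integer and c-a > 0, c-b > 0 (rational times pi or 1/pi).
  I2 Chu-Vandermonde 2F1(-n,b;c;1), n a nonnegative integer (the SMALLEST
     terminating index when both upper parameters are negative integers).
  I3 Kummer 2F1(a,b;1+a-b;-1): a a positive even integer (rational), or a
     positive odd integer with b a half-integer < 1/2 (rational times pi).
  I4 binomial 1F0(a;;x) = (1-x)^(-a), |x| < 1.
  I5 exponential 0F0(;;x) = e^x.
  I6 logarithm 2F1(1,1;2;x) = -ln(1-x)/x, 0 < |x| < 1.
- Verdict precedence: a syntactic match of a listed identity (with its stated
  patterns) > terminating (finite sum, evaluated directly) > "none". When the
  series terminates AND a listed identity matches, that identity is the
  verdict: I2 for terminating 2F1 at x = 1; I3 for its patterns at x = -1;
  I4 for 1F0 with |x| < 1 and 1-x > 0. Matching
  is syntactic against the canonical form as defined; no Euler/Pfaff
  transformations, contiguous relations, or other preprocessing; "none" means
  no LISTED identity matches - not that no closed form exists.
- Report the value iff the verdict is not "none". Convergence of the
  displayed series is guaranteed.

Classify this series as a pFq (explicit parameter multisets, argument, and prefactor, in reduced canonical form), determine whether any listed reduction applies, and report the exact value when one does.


The series (x = -1/2) is 2F1: upper {9/10, 5/2}, lower {2}, prefactor -3/8. Verdict: no listed reduction: x = -1/2 and upper {9/10, 5/2} fail every I1-I6 pattern.

Key step: from the first term -3/8: the (-1)^k factor (prefactor -3/8) folds into the argument's sign.
Term ratio: r(k) = (-1/2) * (k+9/10) (k+5/2) / [(k+2) (k+1)] - rational in k, leading ratio (-1/2); with t_0 = -3/8, classification follows.


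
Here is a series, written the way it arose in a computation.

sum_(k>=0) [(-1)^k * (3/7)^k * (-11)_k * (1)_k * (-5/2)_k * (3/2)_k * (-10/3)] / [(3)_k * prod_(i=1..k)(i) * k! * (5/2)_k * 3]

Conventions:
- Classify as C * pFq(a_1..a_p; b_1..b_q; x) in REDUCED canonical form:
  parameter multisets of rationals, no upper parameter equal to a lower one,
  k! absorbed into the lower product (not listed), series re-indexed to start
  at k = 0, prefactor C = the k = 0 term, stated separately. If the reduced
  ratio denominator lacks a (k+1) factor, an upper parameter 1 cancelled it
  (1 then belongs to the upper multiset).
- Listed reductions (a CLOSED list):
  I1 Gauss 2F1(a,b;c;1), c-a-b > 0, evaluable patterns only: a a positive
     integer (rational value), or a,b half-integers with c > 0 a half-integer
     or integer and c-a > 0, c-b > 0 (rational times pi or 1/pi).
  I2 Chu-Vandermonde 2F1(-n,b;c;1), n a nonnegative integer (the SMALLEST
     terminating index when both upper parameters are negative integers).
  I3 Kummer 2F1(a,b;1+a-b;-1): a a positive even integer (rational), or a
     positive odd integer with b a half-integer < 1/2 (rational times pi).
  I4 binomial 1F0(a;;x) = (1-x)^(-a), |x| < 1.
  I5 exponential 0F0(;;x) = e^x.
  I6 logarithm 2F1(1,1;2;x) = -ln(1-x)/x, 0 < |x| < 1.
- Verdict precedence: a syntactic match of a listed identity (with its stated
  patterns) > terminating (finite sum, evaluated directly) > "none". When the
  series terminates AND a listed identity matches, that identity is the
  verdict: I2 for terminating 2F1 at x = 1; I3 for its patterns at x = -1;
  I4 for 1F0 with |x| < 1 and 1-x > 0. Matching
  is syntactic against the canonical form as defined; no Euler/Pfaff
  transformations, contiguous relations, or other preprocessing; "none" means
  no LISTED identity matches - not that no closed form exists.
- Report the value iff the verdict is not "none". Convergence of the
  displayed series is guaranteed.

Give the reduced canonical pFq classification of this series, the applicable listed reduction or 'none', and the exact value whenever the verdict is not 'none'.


The series (x = -3/7) is 3F2: upper {-11, -5/2, 3/2}, lower {5/2, 3}, prefactor -10/9. Verdict: terminating (-11 upstairs). 12 nonzero terms in all; added directly. Its exact value is 148542965651800105447/901082546820034854912.

The tell: x = (-3/7) and the lower running product (C = -10/9, x = -3/7) is a rising factorial.
Ratio: r(k) = (-3/7) * (k-11) (k-5/2) (k+3/2) / [(k+5/2) (k+3) (k+1)] - rational in k, leading ratio (-3/7); with t_0 = -10/9, classification follows.


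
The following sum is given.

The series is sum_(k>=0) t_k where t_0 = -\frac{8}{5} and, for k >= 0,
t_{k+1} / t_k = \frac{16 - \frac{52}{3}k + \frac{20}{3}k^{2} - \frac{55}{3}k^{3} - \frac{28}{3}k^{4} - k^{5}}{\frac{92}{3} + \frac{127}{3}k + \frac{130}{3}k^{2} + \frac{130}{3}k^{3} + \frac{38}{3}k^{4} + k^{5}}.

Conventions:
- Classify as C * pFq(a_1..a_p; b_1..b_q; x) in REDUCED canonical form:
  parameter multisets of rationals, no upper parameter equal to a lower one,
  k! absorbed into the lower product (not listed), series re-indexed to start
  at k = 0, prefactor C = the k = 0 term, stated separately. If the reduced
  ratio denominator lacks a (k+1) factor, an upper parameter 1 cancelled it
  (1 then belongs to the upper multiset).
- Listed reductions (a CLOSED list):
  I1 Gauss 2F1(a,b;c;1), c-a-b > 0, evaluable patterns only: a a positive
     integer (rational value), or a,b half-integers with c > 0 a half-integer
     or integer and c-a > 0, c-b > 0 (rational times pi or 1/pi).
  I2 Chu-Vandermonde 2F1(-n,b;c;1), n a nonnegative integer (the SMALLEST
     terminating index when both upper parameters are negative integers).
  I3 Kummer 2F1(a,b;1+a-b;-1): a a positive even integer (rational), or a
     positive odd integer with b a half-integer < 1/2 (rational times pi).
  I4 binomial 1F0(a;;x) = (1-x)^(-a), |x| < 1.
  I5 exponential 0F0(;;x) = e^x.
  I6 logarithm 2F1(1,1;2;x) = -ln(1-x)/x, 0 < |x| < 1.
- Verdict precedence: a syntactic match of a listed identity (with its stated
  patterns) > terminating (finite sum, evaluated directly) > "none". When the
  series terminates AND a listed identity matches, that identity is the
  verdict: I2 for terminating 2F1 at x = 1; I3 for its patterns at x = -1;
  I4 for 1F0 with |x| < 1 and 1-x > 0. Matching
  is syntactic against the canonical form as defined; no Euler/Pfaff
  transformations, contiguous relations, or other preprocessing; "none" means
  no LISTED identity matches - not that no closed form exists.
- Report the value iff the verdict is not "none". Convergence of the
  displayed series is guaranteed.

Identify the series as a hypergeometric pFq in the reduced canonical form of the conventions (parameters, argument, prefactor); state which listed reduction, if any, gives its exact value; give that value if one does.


Reduced: x = -1, 2F1, upper = {-\frac{2}{3}, 6}, lower = {\frac{23}{3}}, C = -\frac{8}{5}. Verdict: Kummer's theorem (I3) applies (x = -1; c = \frac{23}{3} equals 1+a-b for upper {-\frac{2}{3}, 6}: listed pattern). Value: -\frac{952}{405}.

Key step: with t_0 = -\frac{8}{5}, cancel k^2 + 1 from the displayed ratio first; then prefactor -8/5.
Consecutive-term ratio: r(k) = -1 * (k-\frac{2}{3}) (k+6) / [(k+\frac{23}{3}) (k+1)] ; factor over Q: parameters, x = -1, and C = -\frac{8}{5}.


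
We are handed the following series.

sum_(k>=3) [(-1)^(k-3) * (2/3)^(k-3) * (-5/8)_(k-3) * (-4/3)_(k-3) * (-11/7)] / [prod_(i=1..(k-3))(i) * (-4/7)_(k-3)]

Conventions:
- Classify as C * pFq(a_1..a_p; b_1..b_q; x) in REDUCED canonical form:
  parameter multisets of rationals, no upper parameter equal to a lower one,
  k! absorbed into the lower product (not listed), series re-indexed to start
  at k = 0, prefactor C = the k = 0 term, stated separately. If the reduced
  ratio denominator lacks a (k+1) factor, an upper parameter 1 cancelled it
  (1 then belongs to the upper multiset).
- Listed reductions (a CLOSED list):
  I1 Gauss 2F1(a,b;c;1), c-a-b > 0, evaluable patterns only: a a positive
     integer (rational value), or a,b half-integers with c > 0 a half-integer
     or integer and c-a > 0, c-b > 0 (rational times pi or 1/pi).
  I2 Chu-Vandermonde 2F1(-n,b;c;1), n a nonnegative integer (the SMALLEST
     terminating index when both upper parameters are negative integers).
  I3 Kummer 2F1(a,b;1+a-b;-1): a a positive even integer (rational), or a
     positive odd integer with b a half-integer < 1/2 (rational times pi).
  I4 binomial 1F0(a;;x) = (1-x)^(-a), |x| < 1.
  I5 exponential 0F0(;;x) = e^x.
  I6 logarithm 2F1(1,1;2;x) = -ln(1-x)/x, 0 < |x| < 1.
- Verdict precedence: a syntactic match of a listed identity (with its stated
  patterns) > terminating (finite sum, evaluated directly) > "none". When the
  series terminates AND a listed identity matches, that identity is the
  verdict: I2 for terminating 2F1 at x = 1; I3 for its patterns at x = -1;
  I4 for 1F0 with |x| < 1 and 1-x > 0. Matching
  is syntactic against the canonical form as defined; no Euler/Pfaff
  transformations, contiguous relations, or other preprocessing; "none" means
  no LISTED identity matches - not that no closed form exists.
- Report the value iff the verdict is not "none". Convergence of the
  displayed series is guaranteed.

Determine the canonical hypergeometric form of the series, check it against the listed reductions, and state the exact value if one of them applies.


At argument -2/3: a 2F1 with upper {-4/3, -5/8}, lower {-4/7}, scaled by C = -11/7. Verdict: none (x = -2/3): each listed identity misses the multisets {-4/3, -5/8} ; {-4/7}.

The tell: with t_0 = -11/7, the (-1)^k factor (C = -11/7) folds into the argument's sign.
Adjacent-term ratio: r(k) = (-2/3) * (k-4/3) (k-5/8) / [(k-4/7) (k+1)] ; factor over Q: parameters, x = (-2/3), and C = -11/7.


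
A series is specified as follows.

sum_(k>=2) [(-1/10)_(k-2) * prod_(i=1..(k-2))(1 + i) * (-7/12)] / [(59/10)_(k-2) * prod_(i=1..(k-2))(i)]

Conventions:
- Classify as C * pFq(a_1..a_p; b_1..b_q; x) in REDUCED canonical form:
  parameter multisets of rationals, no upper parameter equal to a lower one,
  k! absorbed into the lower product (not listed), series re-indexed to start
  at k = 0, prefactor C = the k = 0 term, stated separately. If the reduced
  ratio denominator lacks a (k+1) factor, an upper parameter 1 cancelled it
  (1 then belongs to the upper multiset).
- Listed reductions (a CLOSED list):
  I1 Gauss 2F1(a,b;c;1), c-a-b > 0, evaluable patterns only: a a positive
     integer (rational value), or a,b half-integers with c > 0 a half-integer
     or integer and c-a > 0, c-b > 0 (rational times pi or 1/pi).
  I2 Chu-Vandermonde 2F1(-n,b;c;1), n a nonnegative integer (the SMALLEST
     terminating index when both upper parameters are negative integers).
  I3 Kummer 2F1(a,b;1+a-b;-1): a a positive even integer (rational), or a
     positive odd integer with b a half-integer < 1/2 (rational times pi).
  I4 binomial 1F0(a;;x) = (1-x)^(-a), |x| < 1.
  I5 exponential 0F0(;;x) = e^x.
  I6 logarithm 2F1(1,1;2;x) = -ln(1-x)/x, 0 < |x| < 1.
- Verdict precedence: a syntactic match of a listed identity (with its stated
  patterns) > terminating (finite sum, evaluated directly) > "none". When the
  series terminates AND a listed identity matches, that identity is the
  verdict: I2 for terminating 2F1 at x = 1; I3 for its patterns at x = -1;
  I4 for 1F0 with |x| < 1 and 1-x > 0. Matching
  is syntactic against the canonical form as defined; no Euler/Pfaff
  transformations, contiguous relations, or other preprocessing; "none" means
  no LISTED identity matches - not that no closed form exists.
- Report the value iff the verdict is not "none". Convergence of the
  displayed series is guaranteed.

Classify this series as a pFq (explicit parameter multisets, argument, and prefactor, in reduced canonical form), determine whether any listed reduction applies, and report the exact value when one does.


The tell: x = 1 and the running product (prefactor -7/12) telescopes to a rising factorial.
Step ratio: r(k) = 1 * (k-1/10) (k+2) / [(k+59/10) (k+1)] - rational; roots negated = parameters, x = 1, C = -7/12.

x = 1 here; the reduced form reads 2F1, upper {-1/10, 2}, lower {59/10}, C = -7/12. Verdict at x = 1: Gauss's theorem (I1) matches (x = 1: the Gamma ratio telescopes since c-a-b = 4 > 0 and a = 2 in Z>0). Its exact value is -4459/8000.


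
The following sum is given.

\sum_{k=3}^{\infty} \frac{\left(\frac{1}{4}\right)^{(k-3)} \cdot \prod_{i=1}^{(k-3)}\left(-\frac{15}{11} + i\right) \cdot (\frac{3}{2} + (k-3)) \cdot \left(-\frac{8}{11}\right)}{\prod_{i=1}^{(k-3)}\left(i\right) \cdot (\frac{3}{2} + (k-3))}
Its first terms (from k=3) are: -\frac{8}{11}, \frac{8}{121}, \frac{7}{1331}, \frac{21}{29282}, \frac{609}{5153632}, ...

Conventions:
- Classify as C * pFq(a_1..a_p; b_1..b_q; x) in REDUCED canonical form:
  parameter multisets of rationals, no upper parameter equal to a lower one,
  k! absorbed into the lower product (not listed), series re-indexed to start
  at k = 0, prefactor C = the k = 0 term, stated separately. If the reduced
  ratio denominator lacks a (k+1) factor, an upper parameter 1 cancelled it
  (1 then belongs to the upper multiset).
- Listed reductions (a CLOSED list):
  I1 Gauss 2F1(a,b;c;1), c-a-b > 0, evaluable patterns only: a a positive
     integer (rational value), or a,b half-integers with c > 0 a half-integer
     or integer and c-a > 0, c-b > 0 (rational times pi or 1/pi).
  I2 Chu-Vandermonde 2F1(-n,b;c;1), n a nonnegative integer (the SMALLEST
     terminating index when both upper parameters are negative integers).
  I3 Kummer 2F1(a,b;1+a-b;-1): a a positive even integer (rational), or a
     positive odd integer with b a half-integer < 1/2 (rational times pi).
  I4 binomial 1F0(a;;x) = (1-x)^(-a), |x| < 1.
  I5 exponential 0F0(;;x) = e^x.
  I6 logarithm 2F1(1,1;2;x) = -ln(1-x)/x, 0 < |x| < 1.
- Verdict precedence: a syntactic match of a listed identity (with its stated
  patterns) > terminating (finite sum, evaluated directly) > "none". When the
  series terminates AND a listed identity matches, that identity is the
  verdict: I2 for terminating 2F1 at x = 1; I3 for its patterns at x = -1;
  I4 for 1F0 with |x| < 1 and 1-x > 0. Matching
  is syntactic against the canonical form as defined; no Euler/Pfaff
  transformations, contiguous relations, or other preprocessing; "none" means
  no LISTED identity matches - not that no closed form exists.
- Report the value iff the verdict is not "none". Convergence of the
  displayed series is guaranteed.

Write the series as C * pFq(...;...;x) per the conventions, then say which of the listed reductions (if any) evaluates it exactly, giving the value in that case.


At argument \frac{1}{4}: a 1F0 with upper {-\frac{4}{11}}, lower {-}, scaled by C = -\frac{8}{11}. Verdict (x = \frac{1}{4}): binomial (I4) applies (the 1F0 binomial series: exponent 4/11, x = \frac{1}{4}). Sum: \left(-\frac{8}{11}\right) \cdot \left(\frac{3}{4}\right)^{\frac{4}{11}}.

Structural cue: with t_0 = -\frac{8}{11}, the running product (prefactor -8/11) telescopes to a rising factorial.
Ratio: r(k) = \frac{1}{4} * (k-\frac{4}{11}) / [(k+1)] ; factor over Q: parameters, x = \frac{1}{4}, and C = -\frac{8}{11}.


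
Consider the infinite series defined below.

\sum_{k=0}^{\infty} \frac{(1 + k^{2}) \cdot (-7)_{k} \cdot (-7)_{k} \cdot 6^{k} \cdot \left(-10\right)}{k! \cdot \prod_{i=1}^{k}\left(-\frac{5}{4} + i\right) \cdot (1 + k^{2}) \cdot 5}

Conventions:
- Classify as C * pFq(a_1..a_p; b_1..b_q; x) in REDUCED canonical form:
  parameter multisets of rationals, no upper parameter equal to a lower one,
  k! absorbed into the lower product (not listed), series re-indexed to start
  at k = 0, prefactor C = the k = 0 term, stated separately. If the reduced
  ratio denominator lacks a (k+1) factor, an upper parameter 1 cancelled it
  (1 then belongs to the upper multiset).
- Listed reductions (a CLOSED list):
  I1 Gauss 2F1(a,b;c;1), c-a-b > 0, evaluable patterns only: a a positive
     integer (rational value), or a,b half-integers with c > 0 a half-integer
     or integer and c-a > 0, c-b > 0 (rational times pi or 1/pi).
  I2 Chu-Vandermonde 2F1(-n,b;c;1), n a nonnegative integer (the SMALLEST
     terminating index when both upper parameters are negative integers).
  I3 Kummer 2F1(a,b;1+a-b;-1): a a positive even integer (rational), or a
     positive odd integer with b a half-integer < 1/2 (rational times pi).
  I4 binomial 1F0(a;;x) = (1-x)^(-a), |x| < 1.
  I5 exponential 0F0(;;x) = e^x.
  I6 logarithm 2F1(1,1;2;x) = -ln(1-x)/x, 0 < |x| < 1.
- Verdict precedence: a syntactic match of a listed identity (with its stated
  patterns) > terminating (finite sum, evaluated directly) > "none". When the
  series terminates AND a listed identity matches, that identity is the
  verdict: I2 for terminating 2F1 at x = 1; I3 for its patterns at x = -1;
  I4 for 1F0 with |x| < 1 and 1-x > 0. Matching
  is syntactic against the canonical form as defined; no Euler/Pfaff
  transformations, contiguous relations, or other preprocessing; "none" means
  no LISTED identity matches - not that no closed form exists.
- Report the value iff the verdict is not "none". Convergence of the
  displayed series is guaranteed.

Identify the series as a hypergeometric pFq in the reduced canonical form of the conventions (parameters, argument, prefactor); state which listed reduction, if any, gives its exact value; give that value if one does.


The tell: with t_0 = -2, the lower running product (prefactor -2) is a rising factorial.
Consecutive-term ratio: r(k) = 6 * (k-7) (k-7) / [(k-\frac{1}{4}) (k+1)] ; factor over Q: parameters, x = 6, and C = -2.

x = 6 here; the reduced form reads 2F1, upper {-7, -7}, lower {-\frac{1}{4}}, C = -2. Verdict: terminating - upper -7 stops the sum at k = 7; the 8 terms are added exactly. Exact value: \frac{2754614485954}{4807}.


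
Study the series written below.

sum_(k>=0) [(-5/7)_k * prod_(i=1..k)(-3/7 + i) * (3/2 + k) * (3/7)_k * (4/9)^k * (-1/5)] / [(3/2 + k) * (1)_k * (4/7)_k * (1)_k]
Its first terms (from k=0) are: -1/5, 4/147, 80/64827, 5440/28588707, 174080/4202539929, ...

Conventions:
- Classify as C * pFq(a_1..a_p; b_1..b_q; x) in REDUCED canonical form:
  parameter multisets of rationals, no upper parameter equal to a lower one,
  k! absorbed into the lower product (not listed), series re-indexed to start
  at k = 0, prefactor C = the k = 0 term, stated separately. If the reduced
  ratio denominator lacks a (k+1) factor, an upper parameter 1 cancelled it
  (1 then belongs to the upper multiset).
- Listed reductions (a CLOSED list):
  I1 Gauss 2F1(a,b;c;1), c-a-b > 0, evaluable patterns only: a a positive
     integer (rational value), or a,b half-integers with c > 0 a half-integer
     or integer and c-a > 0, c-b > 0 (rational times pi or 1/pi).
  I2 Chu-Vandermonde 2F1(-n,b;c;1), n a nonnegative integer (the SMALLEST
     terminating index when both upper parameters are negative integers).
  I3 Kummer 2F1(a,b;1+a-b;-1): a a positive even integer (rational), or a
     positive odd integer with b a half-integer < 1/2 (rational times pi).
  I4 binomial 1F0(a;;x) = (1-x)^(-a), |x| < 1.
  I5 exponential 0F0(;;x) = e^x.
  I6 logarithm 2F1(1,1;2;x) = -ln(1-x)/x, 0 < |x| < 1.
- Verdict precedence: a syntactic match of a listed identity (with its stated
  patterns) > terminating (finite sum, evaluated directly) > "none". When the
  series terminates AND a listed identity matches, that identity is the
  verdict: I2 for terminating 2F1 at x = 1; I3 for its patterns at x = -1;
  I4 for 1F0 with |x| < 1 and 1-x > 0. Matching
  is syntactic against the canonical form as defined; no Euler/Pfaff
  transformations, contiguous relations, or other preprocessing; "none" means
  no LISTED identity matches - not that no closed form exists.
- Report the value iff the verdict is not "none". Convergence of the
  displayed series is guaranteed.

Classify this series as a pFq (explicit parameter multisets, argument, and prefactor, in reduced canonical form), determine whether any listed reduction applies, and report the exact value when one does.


This is -1/5 * 2F1(-5/7, 3/7; 1; 4/9) in reduced canonical form. Verdict: none (x = 4/9): each listed identity misses the multisets {-5/7, 3/7} ; {1}.

The tell: with t_0 = -1/5, the factor k + 3/2 cancels (top and bottom), leaving C = -1/5, x = 4/9.
Step ratio: r(k) = (4/9) * (k-5/7) (k+3/7) / [(k+1) (k+1)] - rational; roots negated = parameters, x = (4/9), C = -1/5.
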